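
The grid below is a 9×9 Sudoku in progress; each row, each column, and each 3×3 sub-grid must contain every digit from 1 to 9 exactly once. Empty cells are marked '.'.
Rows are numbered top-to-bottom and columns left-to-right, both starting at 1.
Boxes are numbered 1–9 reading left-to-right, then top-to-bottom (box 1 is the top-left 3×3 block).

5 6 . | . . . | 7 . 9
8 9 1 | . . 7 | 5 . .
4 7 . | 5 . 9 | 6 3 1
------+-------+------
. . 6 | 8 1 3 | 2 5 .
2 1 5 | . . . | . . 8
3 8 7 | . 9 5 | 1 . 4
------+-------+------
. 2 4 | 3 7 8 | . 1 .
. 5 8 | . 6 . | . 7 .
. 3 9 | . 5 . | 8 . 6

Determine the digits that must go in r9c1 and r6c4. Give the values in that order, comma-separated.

7,2

For r9c1:
  Consider where 7 can go in box 7.
  r7c1 is out (row 7 already has a 7).
  r8c1 is out (row 8 already has a 7).
  So the only cell in box 7 that can hold 7 is r9c1.
  So r9c1 = 7.
For r6c4:
  Consider where 2 can go in row 6.
  r6c8 is out (box 6 already has a 2).
  So the only cell in row 6 that can hold 2 is r6c4.
  So r6c4 = 2.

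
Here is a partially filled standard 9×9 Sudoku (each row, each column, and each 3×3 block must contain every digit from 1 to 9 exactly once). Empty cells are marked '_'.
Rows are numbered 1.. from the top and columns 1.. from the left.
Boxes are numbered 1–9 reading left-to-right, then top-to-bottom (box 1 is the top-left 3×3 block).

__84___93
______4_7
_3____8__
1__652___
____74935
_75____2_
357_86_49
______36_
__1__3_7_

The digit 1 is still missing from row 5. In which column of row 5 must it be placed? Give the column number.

4

Consider where 1 can go in row 5.
row 5, column 1 is out (column 1 already has a 1).
row 5, column 2 is out (box 4 already has a 1).
row 5, column 3 is out (column 3 already has a 1).
So the only cell in row 5 that can hold 1 is row 5, column 4.
That is column 4.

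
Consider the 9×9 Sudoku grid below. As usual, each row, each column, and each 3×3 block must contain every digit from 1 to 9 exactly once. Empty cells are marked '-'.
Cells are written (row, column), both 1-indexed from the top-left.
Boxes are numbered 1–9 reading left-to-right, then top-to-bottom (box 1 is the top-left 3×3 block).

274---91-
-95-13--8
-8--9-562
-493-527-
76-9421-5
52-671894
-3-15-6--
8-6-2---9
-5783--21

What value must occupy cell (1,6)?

Cell (1,6) itself could take any of {6, 8} by direct elimination.
Consider where 8 can go in column 6.
(3,6) is out (row 3 already has a 8).
(7,6) is out (box 8 already has a 8).
(8,6) is out (row 8 already has a 8).
(9,6) is out (row 9 already has a 8).
So the only cell in column 6 that can hold 8 is (1,6).
Therefore (1,6) = 8.

8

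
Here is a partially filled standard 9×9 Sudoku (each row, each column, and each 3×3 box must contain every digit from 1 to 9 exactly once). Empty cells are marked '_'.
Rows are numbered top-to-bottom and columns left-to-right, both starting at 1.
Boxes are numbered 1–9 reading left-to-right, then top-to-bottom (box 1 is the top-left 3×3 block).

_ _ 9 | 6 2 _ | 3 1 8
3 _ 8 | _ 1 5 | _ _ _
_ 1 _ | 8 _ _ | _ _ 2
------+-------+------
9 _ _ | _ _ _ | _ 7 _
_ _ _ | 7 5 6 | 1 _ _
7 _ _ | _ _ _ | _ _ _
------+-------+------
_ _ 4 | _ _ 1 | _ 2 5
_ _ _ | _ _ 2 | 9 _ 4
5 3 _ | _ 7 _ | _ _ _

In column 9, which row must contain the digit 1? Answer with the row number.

9

Consider where 1 can go in column 9.
r2c9 is out (row 2 already has a 1).
r4c9 is out (box 6 already has a 1).
r5c9 is out (row 5 already has a 1).
r6c9 is out (box 6 already has a 1).
So the only cell in column 9 that can hold 1 is r9c9.
That is row 9.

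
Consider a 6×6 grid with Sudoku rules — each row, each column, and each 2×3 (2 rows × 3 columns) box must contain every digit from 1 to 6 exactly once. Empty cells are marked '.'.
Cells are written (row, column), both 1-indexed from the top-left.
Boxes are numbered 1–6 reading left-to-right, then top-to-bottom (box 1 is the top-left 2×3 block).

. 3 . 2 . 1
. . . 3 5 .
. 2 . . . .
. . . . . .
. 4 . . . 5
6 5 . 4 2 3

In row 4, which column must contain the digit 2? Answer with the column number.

Consider where 2 can go in row 4.
(4,1) is out (box 3 already has a 2).
(4,2) is out (column 2 already has a 2).
(4,3) is out (box 3 already has a 2).
(4,4) is out (column 4 already has a 2).
(4,5) is out (column 5 already has a 2).
So the only cell in row 4 that can hold 2 is (4,6).
That is column 6.

6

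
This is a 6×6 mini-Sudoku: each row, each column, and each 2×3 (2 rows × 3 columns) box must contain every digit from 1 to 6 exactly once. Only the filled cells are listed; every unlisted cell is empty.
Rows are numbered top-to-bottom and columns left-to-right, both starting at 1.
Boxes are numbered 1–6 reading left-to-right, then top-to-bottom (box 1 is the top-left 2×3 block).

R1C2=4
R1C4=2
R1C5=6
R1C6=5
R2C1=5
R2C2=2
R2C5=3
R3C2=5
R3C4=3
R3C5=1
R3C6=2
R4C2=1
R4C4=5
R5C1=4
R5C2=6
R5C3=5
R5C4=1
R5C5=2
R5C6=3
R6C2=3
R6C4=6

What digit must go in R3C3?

4

Cell R3C3 itself could take any of {4, 6} by direct elimination.
Consider where 4 can go in row 3.
R3C1 is out (column 1 already has a 4).
So the only cell in row 3 that can hold 4 is R3C3.
Therefore R3C3 = 4.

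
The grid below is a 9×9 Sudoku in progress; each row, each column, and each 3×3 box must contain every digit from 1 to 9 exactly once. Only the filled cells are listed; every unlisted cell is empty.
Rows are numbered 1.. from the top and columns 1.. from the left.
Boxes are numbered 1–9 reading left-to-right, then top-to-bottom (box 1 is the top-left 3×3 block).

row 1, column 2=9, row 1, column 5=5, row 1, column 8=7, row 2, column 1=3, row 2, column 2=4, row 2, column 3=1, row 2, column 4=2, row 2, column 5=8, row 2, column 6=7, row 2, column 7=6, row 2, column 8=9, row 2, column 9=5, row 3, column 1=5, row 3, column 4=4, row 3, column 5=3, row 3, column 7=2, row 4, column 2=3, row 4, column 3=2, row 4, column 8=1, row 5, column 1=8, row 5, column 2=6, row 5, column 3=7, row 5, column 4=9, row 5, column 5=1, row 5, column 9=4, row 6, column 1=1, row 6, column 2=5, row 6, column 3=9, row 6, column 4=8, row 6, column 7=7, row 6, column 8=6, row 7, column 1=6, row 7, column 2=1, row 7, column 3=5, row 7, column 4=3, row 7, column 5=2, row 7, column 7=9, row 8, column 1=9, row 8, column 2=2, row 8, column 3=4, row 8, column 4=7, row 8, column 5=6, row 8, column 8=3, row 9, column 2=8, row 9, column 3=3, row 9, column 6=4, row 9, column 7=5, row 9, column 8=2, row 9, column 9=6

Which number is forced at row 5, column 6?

Cell row 5, column 6 itself could take any of {2, 3, 5} by direct elimination.
Consider where 2 can go in row 5.
row 5, column 7 is out (column 7 already has a 2).
row 5, column 8 is out (column 8 already has a 2).
So the only cell in row 5 that can hold 2 is row 5, column 6.
Therefore row 5, column 6 = 2.

2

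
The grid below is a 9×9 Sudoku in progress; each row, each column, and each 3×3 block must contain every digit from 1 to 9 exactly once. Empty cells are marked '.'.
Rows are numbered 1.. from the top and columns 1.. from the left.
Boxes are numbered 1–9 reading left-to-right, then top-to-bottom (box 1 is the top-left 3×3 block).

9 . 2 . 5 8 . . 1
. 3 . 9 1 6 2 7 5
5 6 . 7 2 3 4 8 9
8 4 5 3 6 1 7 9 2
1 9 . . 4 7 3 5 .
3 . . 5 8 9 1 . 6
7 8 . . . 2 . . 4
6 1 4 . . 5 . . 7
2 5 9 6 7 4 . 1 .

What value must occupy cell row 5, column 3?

6

Row 5 already contains {1, 3, 4, 5, 7, 9}.
Column 3 already contains {2, 4, 5, 9}.
Its 3×3 block (box 4) already contains {1, 3, 4, 5, 8, 9}.
The only value from 1–9 not eliminated is 6, so row 5, column 3 = 6.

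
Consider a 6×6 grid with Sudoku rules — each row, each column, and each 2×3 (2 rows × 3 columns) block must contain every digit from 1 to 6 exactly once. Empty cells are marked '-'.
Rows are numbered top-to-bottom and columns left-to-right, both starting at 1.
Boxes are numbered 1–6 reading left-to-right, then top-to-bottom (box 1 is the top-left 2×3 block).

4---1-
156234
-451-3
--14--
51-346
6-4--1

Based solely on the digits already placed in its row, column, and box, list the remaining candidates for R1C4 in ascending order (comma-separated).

5,6

Row 1 already contains {1, 4}.
Column 4 already contains {1, 2, 3, 4}.
Its 2×3 block (box 2) already contains {1, 2, 3, 4}.
Removing those from 1–6 leaves {5, 6} as the candidates for R1C4.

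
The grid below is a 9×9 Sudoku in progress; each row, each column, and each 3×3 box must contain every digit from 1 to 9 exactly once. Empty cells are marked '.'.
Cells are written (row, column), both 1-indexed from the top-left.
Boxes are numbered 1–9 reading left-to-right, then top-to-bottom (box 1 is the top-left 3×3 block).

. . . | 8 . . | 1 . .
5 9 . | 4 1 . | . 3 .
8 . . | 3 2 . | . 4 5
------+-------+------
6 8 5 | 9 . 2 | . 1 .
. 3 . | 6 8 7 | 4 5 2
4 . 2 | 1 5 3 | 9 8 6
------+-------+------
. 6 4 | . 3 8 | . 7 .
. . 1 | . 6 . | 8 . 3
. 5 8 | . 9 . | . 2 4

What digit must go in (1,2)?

4

Cell (1,2) itself could take any of {2, 4, 7} by direct elimination.
Consider where 4 can go in row 1.
(1,1) is out (column 1 already has a 4). (1,3) is out (column 3 already has a 4). (1,5) is out (box 2 already has a 4). (1,6) is out (box 2 already has a 4). The remaining empty cells in row 1 are similarly blocked.
So the only cell in row 1 that can hold 4 is (1,2).
Therefore (1,2) = 4.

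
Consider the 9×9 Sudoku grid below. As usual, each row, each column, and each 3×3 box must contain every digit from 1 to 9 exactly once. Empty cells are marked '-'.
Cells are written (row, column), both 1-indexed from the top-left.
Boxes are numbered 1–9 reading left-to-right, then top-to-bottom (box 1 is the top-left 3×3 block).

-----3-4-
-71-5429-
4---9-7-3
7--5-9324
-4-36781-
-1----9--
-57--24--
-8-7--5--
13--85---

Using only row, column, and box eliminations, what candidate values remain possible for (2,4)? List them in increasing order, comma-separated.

Row 2 already contains {1, 2, 4, 5, 7, 9}.
Column 4 already contains {3, 5, 7}.
Its 3×3 block (box 2) already contains {3, 4, 5, 9}.
Removing those from 1–9 leaves {6, 8} as the candidates for (2,4).

6,8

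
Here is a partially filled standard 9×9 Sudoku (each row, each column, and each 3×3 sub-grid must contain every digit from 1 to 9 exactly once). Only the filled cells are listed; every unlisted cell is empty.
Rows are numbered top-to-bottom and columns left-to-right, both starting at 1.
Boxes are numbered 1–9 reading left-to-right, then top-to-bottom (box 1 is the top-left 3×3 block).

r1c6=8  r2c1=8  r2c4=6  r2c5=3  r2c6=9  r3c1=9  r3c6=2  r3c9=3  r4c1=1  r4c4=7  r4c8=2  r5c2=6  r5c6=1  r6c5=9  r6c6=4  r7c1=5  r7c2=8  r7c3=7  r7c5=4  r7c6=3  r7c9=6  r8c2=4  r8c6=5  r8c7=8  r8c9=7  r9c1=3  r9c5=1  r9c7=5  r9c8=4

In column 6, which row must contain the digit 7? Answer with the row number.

Consider where 7 can go in column 6.
r4c6 is out (row 4 already has a 7).
So the only cell in column 6 that can hold 7 is r9c6.
That is row 9.

9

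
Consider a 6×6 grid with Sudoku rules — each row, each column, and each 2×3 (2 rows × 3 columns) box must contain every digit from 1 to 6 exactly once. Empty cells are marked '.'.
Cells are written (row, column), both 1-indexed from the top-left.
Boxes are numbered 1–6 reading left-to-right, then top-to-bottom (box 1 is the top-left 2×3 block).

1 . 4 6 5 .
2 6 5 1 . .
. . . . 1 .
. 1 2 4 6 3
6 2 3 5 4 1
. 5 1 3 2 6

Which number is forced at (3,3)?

6

Row 3 already contains {1}.
Column 3 already contains {1, 2, 3, 4, 5}.
Its 2×3 block (box 3) already contains {1, 2}.
The only value from 1–6 not eliminated is 6, so (3,3) = 6.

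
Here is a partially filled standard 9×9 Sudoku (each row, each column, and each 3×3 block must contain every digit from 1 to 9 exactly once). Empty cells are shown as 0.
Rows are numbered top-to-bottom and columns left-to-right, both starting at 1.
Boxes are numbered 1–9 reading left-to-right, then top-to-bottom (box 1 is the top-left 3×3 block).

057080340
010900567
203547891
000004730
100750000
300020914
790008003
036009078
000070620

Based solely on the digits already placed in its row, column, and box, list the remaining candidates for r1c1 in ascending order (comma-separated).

6,9

Row 1 already contains {3, 4, 5, 7, 8}.
Column 1 already contains {1, 2, 3, 7}.
Its 3×3 block (box 1) already contains {1, 2, 3, 5, 7}.
Removing those from 1–9 leaves {6, 9} as the candidates for r1c1.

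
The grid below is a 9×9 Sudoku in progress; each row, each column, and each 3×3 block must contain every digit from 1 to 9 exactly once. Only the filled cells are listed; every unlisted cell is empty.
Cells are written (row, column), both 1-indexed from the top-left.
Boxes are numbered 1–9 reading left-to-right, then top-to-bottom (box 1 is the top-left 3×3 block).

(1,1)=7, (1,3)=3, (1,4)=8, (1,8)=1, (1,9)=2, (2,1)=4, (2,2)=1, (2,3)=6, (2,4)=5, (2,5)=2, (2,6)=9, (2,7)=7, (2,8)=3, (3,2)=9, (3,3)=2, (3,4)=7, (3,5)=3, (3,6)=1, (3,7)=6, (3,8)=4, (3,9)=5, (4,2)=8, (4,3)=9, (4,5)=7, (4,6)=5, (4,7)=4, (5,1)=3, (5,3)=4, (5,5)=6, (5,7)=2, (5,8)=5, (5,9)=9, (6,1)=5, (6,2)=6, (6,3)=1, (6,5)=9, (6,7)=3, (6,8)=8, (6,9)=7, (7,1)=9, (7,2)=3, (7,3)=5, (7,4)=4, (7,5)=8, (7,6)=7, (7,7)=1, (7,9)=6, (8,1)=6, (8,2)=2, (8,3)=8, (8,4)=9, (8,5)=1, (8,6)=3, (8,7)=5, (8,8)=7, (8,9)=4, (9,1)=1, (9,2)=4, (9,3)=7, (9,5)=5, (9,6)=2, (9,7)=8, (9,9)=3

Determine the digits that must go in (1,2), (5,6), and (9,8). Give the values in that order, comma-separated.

For (1,2):
  Row 1 already contains {1, 2, 3, 7, 8}.
  Column 2 already contains {1, 2, 3, 4, 6, 8, 9}.
  Its 3×3 block (box 1) already contains {1, 2, 3, 4, 6, 7, 9}.
  The only value from 1–9 not eliminated is 5, so (1,2) = 5.
For (5,6):
  Row 5 already contains {2, 3, 4, 5, 6, 9}.
  Column 6 already contains {1, 2, 3, 5, 7, 9}.
  Its 3×3 block (box 5) already contains {5, 6, 7, 9}.
  The only value from 1–9 not eliminated is 8, so (5,6) = 8.
For (9,8):
  Row 9 already contains {1, 2, 3, 4, 5, 7, 8}.
  Column 8 already contains {1, 3, 4, 5, 7, 8}.
  Its 3×3 block (box 9) already contains {1, 3, 4, 5, 6, 7, 8}.
  The only value from 1–9 not eliminated is 9, so (9,8) = 9.

5,8,9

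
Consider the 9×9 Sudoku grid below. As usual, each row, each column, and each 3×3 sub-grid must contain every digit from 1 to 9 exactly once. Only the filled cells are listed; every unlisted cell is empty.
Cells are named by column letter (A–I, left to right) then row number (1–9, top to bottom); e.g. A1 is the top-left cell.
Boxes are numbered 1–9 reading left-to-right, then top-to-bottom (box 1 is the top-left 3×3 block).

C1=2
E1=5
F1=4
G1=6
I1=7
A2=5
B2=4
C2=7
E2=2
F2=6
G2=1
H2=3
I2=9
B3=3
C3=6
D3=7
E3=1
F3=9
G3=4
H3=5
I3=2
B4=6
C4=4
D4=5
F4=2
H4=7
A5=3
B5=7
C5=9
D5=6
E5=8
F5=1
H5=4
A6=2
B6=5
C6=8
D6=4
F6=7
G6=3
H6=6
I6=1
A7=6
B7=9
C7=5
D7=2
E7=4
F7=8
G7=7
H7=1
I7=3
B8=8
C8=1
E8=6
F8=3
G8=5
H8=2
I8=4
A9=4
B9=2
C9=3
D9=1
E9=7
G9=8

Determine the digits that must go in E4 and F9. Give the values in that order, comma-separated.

For E4:
  Consider where 3 can go in box 5.
  E6 is out (row 6 already has a 3).
  So the only cell in box 5 that can hold 3 is E4.
  So E4 = 3.
For F9:
  Row 9 already contains {1, 2, 3, 4, 7, 8}.
  Column F already contains {1, 2, 3, 4, 6, 7, 8, 9}.
  Its 3×3 block (box 8) already contains {1, 2, 3, 4, 6, 7, 8}.
  The only value from 1–9 not eliminated is 5, so F9 = 5.

3,5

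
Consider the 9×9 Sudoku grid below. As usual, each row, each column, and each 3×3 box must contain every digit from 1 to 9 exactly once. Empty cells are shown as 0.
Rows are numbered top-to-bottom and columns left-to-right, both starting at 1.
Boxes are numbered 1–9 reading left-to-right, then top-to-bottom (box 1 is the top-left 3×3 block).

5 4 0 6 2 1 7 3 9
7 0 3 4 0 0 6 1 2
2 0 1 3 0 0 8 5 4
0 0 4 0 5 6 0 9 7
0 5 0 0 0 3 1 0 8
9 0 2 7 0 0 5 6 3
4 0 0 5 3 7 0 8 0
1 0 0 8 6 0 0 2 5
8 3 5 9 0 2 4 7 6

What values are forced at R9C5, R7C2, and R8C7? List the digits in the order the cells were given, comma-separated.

1,2,3

For R9C5:
  Row 9 already contains {2, 3, 4, 5, 6, 7, 8, 9}.
  Column 5 already contains {2, 3, 5, 6}.
  Its 3×3 block (box 8) already contains {2, 3, 5, 6, 7, 8, 9}.
  The only value from 1–9 not eliminated is 1, so R9C5 = 1.
For R7C2:
  Consider where 2 can go in row 7.
  R7C3 is out (column 3 already has a 2).
  R7C7 is out (box 9 already has a 2).
  R7C9 is out (column 9 already has a 2).
  So the only cell in row 7 that can hold 2 is R7C2.
  So R7C2 = 2.
For R8C7:
  Consider where 3 can go in column 7.
  R4C7 is out (box 6 already has a 3).
  R7C7 is out (row 7 already has a 3).
  So the only cell in column 7 that can hold 3 is R8C7.
  So R8C7 = 3.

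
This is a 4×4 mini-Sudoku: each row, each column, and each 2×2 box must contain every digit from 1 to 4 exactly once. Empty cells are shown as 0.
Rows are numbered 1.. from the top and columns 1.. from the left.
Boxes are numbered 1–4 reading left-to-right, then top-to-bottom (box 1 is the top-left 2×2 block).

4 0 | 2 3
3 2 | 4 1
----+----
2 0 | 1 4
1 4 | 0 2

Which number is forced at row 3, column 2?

Row 3 already contains {1, 2, 4}.
Column 2 already contains {2, 4}.
Its 2×2 block (box 3) already contains {1, 2, 4}.
The only value from 1–4 not eliminated is 3, so row 3, column 2 = 3.

3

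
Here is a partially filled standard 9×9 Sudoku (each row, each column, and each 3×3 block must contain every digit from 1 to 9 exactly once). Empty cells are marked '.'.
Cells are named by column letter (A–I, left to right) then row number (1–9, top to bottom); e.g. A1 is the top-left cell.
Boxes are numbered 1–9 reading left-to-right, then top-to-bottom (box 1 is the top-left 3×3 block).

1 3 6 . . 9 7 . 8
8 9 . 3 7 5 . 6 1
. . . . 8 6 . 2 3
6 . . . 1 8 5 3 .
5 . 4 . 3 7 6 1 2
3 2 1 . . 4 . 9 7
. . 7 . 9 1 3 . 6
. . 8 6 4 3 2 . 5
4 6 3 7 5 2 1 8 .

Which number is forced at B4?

7

Row 4 already contains {1, 3, 5, 6, 8}.
Column B already contains {2, 3, 6, 9}.
Its 3×3 block (box 4) already contains {1, 2, 3, 4, 5, 6}.
The only value from 1–9 not eliminated is 7, so B4 = 7.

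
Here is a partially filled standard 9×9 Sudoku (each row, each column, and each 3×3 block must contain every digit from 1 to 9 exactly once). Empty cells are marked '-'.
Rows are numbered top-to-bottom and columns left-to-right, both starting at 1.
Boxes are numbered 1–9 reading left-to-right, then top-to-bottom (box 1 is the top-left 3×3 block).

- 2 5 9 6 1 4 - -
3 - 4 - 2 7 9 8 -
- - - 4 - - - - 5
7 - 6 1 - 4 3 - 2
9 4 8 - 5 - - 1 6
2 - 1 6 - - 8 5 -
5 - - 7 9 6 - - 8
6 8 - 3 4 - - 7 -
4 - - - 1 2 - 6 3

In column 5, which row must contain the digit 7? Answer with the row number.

6

Consider where 7 can go in column 5.
R3C5 is out (box 2 already has a 7).
R4C5 is out (row 4 already has a 7).
So the only cell in column 5 that can hold 7 is R6C5.
That is row 6.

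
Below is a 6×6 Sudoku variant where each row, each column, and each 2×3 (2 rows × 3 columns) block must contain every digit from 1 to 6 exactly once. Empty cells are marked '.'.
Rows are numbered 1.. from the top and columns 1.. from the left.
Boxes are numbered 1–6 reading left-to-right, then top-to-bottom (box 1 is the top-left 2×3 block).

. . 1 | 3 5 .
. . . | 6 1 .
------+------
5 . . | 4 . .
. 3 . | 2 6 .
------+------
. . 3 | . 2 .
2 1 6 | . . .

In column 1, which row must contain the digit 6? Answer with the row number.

Consider where 6 can go in column 1.
row 2, column 1 is out (row 2 already has a 6).
row 4, column 1 is out (row 4 already has a 6).
row 5, column 1 is out (box 5 already has a 6).
So the only cell in column 1 that can hold 6 is row 1, column 1.
That is row 1.

1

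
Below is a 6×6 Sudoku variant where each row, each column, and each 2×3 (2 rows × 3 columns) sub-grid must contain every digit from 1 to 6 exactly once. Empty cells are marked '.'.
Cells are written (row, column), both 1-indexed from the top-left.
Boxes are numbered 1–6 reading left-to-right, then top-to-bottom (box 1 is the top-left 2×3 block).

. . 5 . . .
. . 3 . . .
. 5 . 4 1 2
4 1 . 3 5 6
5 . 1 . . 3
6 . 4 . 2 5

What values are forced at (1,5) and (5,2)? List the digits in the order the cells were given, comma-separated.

For (1,5):
  Consider where 3 can go in row 1.
  (1,1) is out (box 1 already has a 3).
  (1,2) is out (box 1 already has a 3).
  (1,4) is out (column 4 already has a 3).
  (1,6) is out (column 6 already has a 3).
  So the only cell in row 1 that can hold 3 is (1,5).
  So (1,5) = 3.
For (5,2):
  Row 5 already contains {1, 3, 5}.
  Column 2 already contains {1, 5}.
  Its 2×3 block (box 5) already contains {1, 4, 5, 6}.
  The only value from 1–6 not eliminated is 2, so (5,2) = 2.

3,2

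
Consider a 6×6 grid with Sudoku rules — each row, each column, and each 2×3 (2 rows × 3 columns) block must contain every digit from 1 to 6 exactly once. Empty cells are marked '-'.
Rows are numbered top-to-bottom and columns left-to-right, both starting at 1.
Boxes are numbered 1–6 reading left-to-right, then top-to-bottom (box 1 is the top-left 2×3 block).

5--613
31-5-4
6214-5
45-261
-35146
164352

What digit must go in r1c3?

2

Row 1 already contains {1, 3, 5, 6}.
Column 3 already contains {1, 4, 5}.
Its 2×3 block (box 1) already contains {1, 3, 5}.
The only value from 1–6 not eliminated is 2, so r1c3 = 2.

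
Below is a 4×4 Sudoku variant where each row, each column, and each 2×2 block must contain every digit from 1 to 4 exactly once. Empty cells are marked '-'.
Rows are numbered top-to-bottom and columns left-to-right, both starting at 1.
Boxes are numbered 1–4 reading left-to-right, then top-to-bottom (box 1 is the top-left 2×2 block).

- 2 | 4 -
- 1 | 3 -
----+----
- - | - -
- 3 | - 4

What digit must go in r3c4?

3

Cell r3c4 itself could take any of {1, 2, 3} by direct elimination.
Consider where 3 can go in row 3.
r3c1 is out (box 3 already has a 3).
r3c2 is out (column 2 already has a 3).
r3c3 is out (column 3 already has a 3).
So the only cell in row 3 that can hold 3 is r3c4.
Therefore r3c4 = 3.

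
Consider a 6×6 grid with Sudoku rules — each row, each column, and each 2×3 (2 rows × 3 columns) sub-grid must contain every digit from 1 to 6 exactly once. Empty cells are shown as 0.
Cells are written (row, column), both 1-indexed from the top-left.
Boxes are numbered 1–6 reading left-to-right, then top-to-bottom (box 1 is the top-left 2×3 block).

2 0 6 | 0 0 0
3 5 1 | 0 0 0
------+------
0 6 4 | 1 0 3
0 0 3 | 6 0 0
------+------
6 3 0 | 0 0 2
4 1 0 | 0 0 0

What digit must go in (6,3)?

Cell (6,3) itself could take any of {2, 5} by direct elimination.
Consider where 2 can go in column 3.
(5,3) is out (row 5 already has a 2).
So the only cell in column 3 that can hold 2 is (6,3).
Therefore (6,3) = 2.

2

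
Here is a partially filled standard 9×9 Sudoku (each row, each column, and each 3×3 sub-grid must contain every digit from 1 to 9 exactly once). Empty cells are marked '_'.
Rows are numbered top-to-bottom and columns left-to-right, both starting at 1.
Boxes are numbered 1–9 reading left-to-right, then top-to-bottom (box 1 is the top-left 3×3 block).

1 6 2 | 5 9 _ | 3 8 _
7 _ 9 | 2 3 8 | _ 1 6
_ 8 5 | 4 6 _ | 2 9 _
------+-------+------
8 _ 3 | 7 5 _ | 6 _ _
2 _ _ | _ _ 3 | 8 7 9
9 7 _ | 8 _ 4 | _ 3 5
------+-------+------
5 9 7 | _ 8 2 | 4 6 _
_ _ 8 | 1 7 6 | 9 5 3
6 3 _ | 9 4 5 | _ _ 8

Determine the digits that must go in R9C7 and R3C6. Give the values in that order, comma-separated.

For R9C7:
  Consider where 7 can go in column 7.
  R2C7 is out (row 2 already has a 7).
  R6C7 is out (row 6 already has a 7).
  So the only cell in column 7 that can hold 7 is R9C7.
  So R9C7 = 7.
For R3C6:
  Consider where 1 can go in box 2.
  R1C6 is out (row 1 already has a 1).
  So the only cell in box 2 that can hold 1 is R3C6.
  So R3C6 = 1.

7,1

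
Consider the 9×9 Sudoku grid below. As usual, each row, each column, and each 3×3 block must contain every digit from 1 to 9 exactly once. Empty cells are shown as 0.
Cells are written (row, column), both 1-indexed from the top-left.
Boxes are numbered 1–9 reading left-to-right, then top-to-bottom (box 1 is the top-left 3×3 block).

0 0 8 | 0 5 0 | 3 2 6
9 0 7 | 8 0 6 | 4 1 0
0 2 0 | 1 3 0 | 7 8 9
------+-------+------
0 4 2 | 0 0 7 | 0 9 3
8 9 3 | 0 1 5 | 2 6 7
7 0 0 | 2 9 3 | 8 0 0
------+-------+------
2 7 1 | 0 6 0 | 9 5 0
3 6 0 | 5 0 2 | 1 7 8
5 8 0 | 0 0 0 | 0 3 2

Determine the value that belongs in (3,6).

Row 3 already contains {1, 2, 3, 7, 8, 9}.
Column 6 already contains {2, 3, 5, 6, 7}.
Its 3×3 block (box 2) already contains {1, 3, 5, 6, 8}.
The only value from 1–9 not eliminated is 4, so (3,6) = 4.

4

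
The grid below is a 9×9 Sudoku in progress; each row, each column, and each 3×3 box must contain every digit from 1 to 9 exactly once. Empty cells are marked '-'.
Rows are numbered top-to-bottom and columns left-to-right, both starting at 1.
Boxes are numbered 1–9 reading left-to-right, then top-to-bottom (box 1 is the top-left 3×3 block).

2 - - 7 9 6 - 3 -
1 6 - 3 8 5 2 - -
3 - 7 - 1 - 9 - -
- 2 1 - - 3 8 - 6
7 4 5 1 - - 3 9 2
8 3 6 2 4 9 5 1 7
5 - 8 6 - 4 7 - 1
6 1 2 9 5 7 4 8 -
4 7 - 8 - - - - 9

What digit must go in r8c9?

Row 8 already contains {1, 2, 4, 5, 6, 7, 8, 9}.
Column 9 already contains {1, 2, 6, 7, 9}.
Its 3×3 block (box 9) already contains {1, 4, 7, 8, 9}.
The only value from 1–9 not eliminated is 3, so r8c9 = 3.

3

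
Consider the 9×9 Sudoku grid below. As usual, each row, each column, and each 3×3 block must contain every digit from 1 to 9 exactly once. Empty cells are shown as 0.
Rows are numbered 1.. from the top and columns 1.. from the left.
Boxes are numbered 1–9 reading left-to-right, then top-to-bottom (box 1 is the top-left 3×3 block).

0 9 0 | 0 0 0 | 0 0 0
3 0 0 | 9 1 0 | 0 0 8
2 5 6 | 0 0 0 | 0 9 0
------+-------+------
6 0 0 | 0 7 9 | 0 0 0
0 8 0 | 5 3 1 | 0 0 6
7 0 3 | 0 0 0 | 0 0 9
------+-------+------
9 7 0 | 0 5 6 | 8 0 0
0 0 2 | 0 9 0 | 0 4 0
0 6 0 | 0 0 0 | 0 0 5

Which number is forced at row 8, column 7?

6

Cell row 8, column 7 itself could take any of {1, 3, 6, 7} by direct elimination.
Consider where 6 can go in row 8.
row 8, column 1 is out (column 1 already has a 6).
row 8, column 2 is out (column 2 already has a 6).
row 8, column 4 is out (box 8 already has a 6).
row 8, column 6 is out (column 6 already has a 6).
row 8, column 9 is out (column 9 already has a 6).
So the only cell in row 8 that can hold 6 is row 8, column 7.
Therefore row 8, column 7 = 6.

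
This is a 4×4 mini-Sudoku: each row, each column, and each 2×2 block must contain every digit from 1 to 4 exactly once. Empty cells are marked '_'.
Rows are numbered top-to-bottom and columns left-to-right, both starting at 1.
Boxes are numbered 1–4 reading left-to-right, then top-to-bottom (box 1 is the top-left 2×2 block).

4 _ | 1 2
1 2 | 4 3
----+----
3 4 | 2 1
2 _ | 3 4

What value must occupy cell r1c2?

3

Row 1 already contains {1, 2, 4}.
Column 2 already contains {2, 4}.
Its 2×2 block (box 1) already contains {1, 2, 4}.
The only value from 1–4 not eliminated is 3, so r1c2 = 3.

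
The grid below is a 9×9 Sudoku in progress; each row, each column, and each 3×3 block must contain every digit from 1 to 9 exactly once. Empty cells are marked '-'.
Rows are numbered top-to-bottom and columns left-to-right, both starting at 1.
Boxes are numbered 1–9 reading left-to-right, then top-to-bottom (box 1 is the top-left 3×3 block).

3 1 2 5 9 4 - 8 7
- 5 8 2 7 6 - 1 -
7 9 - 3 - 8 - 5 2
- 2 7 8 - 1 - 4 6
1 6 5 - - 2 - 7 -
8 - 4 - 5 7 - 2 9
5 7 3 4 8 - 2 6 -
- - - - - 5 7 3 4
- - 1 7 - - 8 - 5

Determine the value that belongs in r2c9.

3

Row 2 already contains {1, 2, 5, 6, 7, 8}.
Column 9 already contains {2, 4, 5, 6, 7, 9}.
Its 3×3 block (box 3) already contains {1, 2, 5, 7, 8}.
The only value from 1–9 not eliminated is 3, so r2c9 = 3.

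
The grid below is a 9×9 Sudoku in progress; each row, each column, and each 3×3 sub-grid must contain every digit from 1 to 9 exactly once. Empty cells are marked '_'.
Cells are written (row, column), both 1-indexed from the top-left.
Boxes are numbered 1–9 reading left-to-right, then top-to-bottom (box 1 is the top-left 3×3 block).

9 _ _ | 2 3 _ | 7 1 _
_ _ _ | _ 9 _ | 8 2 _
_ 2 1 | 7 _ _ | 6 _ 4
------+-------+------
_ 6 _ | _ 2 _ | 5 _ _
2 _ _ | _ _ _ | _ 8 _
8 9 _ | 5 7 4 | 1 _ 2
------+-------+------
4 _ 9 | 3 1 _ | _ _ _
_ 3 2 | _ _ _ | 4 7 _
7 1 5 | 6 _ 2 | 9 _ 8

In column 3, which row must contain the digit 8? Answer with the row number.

1

Consider where 8 can go in column 3.
(2,3) is out (row 2 already has a 8).
(4,3) is out (box 4 already has a 8).
(5,3) is out (row 5 already has a 8).
(6,3) is out (row 6 already has a 8).
So the only cell in column 3 that can hold 8 is (1,3).
That is row 1.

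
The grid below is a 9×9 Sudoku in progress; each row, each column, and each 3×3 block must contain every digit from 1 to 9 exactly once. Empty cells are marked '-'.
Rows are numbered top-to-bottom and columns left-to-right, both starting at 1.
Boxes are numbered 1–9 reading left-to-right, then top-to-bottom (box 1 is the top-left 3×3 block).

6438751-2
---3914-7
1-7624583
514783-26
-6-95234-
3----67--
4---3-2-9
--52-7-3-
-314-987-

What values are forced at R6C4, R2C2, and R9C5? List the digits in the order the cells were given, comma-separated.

1,5,6

For R6C4:
  Row 6 already contains {3, 6, 7}.
  Column 4 already contains {2, 3, 4, 6, 7, 8, 9}.
  Its 3×3 block (box 5) already contains {2, 3, 5, 6, 7, 8, 9}.
  The only value from 1–9 not eliminated is 1, so R6C4 = 1.
For R2C2:
  Consider where 5 can go in row 2.
  R2C1 is out (column 1 already has a 5).
  R2C3 is out (column 3 already has a 5).
  R2C8 is out (box 3 already has a 5).
  So the only cell in row 2 that can hold 5 is R2C2.
  So R2C2 = 5.
For R9C5:
  Row 9 already contains {1, 3, 4, 7, 8, 9}.
  Column 5 already contains {2, 3, 5, 7, 8, 9}.
  Its 3×3 block (box 8) already contains {2, 3, 4, 7, 9}.
  The only value from 1–9 not eliminated is 6, so R9C5 = 6.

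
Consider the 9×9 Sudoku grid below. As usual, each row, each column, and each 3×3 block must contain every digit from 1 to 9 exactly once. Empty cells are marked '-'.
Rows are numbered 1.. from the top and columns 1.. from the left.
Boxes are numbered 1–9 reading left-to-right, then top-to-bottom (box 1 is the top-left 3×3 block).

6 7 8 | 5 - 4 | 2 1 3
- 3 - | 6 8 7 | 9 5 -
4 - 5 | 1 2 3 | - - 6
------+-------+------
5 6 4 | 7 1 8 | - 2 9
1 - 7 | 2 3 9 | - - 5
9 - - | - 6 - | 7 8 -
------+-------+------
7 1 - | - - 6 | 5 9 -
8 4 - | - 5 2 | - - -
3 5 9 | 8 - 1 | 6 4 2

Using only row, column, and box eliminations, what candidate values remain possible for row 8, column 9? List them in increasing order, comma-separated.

1,7

Row 8 already contains {2, 4, 5, 8}.
Column 9 already contains {2, 3, 5, 6, 9}.
Its 3×3 block (box 9) already contains {2, 4, 5, 6, 9}.
Removing those from 1–9 leaves {1, 7} as the candidates for row 8, column 9.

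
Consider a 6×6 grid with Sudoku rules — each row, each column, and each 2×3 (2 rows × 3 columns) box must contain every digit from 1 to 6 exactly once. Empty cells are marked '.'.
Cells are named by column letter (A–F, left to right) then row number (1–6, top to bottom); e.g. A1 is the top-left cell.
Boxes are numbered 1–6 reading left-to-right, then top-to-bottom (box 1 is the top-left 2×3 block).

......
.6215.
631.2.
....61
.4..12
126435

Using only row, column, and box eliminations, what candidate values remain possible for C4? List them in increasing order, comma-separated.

Row 4 already contains {1, 6}.
Column C already contains {1, 2, 6}.
Its 2×3 block (box 3) already contains {1, 3, 6}.
Removing those from 1–6 leaves {4, 5} as the candidates for C4.

4,5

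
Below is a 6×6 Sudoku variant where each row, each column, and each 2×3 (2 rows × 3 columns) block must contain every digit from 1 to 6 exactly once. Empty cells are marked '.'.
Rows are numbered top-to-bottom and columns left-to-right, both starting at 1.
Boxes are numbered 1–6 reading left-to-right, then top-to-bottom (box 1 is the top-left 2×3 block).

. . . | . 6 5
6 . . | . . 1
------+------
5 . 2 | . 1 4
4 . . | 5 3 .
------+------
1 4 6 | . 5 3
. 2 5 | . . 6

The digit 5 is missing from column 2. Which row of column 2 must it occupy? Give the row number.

2

Consider where 5 can go in column 2.
r1c2 is out (row 1 already has a 5).
r3c2 is out (row 3 already has a 5).
r4c2 is out (row 4 already has a 5).
So the only cell in column 2 that can hold 5 is r2c2.
That is row 2.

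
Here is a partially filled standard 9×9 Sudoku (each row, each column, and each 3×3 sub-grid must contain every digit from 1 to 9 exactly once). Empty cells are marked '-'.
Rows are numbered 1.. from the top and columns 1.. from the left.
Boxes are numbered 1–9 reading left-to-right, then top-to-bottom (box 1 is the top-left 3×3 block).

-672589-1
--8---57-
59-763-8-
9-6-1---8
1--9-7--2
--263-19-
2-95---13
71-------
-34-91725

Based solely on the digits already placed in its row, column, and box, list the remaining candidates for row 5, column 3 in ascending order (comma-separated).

3,5

Row 5 already contains {1, 2, 7, 9}.
Column 3 already contains {2, 4, 6, 7, 8, 9}.
Its 3×3 block (box 4) already contains {1, 2, 6, 9}.
Removing those from 1–9 leaves {3, 5} as the candidates for row 5, column 3.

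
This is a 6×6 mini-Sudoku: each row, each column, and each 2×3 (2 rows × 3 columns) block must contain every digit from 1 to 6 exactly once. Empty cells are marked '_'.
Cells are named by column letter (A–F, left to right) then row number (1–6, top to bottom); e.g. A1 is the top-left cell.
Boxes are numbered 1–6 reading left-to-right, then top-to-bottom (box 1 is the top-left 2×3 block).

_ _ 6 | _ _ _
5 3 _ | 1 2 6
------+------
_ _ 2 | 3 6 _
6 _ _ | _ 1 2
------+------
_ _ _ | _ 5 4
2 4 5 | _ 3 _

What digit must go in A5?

Cell A5 itself could take any of {1, 3} by direct elimination.
Consider where 3 can go in column A.
A1 is out (box 1 already has a 3).
A3 is out (row 3 already has a 3).
So the only cell in column A that can hold 3 is A5.
Therefore A5 = 3.

3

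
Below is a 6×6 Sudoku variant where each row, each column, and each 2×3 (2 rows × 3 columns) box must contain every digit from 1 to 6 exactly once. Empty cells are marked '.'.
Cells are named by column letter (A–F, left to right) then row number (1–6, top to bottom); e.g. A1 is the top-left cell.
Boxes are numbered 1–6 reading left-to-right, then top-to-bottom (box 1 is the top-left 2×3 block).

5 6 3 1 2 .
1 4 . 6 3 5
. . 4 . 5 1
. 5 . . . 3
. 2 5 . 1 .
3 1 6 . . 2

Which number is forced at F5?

6

Cell F5 itself could take any of {4, 6} by direct elimination.
Consider where 6 can go in column F.
F1 is out (row 1 already has a 6).
So the only cell in column F that can hold 6 is F5.
Therefore F5 = 6.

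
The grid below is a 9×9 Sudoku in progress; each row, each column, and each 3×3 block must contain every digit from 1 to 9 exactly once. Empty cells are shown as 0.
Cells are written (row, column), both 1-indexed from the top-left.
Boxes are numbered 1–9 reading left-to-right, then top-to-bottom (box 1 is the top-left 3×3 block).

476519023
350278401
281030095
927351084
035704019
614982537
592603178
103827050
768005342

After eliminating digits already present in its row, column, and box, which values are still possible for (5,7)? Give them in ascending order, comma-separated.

Row 5 already contains {1, 3, 4, 5, 7, 9}.
Column 7 already contains {1, 3, 4, 5}.
Its 3×3 block (box 6) already contains {1, 3, 4, 5, 7, 8, 9}.
Removing those from 1–9 leaves {2, 6} as the candidates for (5,7).

2,6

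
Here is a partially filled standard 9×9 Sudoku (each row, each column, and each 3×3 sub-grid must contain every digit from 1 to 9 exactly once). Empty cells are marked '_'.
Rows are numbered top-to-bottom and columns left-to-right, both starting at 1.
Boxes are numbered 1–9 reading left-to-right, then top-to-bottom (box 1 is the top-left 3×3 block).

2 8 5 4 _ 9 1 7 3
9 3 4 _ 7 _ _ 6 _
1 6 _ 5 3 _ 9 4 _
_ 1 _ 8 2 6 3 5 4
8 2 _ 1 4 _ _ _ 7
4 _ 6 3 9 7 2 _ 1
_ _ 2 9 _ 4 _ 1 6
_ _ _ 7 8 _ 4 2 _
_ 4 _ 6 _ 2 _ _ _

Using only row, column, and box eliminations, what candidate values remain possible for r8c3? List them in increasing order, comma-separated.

1,3,9

Row 8 already contains {2, 4, 7, 8}.
Column 3 already contains {2, 4, 5, 6}.
Its 3×3 block (box 7) already contains {2, 4}.
Removing those from 1–9 leaves {1, 3, 9} as the candidates for r8c3.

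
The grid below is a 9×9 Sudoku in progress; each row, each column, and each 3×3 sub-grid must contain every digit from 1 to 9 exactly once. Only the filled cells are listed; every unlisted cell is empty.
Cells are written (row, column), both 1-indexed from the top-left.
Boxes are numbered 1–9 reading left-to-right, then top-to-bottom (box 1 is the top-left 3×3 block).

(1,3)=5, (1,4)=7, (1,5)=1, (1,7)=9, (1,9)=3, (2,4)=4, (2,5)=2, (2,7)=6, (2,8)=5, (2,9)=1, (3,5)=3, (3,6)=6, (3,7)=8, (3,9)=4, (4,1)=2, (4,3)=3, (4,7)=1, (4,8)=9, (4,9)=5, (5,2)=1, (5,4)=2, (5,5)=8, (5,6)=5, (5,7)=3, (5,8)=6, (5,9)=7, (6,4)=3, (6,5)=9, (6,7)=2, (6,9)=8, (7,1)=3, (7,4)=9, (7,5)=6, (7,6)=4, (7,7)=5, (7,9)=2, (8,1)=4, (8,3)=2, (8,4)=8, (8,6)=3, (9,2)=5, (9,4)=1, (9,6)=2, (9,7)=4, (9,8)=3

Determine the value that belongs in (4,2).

8

Cell (4,2) itself could take any of {4, 6, 7, 8} by direct elimination.
Consider where 8 can go in row 4.
(4,4) is out (column 4 already has a 8).
(4,5) is out (column 5 already has a 8).
(4,6) is out (box 5 already has a 8).
So the only cell in row 4 that can hold 8 is (4,2).
Therefore (4,2) = 8.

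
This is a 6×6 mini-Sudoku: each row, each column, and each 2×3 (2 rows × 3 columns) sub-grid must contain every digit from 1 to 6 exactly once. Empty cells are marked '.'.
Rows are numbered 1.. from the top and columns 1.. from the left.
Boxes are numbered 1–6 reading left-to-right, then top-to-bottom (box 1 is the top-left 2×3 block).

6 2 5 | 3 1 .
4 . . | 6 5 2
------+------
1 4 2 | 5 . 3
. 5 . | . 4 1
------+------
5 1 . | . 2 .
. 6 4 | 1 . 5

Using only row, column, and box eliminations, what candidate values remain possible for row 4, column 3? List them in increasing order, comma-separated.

3,6

Row 4 already contains {1, 4, 5}.
Column 3 already contains {2, 4, 5}.
Its 2×3 block (box 3) already contains {1, 2, 4, 5}.
Removing those from 1–6 leaves {3, 6} as the candidates for row 4, column 3.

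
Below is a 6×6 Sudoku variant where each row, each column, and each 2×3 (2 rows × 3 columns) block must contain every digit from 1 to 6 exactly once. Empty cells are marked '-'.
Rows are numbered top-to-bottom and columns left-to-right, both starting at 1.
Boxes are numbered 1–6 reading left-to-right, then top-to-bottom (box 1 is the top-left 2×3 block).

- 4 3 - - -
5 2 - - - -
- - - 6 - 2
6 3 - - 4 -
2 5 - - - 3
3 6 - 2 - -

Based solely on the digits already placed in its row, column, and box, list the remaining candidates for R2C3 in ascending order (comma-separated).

Row 2 already contains {2, 5}.
Column 3 already contains {3}.
Its 2×3 block (box 1) already contains {2, 3, 4, 5}.
Removing those from 1–6 leaves {1, 6} as the candidates for R2C3.

1,6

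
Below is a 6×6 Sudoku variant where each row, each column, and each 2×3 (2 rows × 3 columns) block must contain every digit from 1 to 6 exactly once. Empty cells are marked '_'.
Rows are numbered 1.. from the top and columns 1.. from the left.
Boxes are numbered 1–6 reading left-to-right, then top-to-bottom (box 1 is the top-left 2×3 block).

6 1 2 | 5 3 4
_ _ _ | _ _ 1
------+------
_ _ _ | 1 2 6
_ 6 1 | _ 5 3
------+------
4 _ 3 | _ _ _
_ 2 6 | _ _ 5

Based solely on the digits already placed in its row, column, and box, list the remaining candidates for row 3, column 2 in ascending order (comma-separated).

3,4,5

Row 3 already contains {1, 2, 6}.
Column 2 already contains {1, 2, 6}.
Its 2×3 block (box 3) already contains {1, 6}.
Removing those from 1–6 leaves {3, 4, 5} as the candidates for row 3, column 2.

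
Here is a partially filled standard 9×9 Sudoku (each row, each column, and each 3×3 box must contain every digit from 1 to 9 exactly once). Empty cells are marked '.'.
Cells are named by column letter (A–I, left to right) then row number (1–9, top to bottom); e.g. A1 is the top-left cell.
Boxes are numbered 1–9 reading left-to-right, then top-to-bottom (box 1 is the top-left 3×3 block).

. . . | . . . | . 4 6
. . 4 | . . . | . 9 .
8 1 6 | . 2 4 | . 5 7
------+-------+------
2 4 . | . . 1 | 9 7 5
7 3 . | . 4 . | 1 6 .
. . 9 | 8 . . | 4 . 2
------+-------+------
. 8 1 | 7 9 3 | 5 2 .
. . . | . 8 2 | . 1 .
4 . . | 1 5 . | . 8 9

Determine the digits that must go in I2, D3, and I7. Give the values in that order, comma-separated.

For I2:
  Consider where 1 can go in box 3.
  G1 is out (column G already has a 1).
  G2 is out (column G already has a 1).
  G3 is out (row 3 already has a 1).
  So the only cell in box 3 that can hold 1 is I2.
  So I2 = 1.
For D3:
  Consider where 9 can go in row 3.
  G3 is out (column G already has a 9).
  So the only cell in row 3 that can hold 9 is D3.
  So D3 = 9.
For I7:
  Row 7 already contains {1, 2, 3, 5, 7, 8, 9}.
  Column I already contains {2, 5, 6, 7, 9}.
  Its 3×3 block (box 9) already contains {1, 2, 5, 8, 9}.
  The only value from 1–9 not eliminated is 4, so I7 = 4.

1,9,4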